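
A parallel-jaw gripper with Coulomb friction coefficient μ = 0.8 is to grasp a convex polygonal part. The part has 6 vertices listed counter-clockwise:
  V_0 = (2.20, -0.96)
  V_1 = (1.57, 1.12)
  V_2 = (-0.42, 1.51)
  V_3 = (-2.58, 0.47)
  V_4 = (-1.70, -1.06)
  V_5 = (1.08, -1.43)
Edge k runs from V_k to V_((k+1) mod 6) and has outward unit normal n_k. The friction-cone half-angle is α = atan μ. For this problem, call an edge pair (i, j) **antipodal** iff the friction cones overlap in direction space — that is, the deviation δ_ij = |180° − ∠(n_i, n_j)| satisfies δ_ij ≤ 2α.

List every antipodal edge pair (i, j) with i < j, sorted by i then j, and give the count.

count = 7; pairs: (0,3), (0,4), (1,3), (1,4), (1,5), (2,4), (2,5)

α = atan 0.8 = 38.66°;  2α = 77.32°
n_0 = (+0.9571, +0.2899)
n_1 = (+0.1923, +0.9813)
n_2 = (-0.4338, +0.9010)
n_3 = (-0.8668, -0.4986)
n_4 = (-0.1319, -0.9913)
n_5 = (+0.3870, -0.9221)
  (0,1): δ = 117.94°  ·
  (0,2): δ = 81.14°  ·
  (0,3): δ = 13.06°  ✓
  (0,4): δ = 65.57°  ✓
  (0,5): δ = 95.91°  ·
  (1,2): δ = 143.20°  ·
  (1,3): δ = 49.01°  ✓
  (1,4): δ = 3.51°  ✓
  (1,5): δ = 33.85°  ✓
  (2,3): δ = 85.80°  ·
  (2,4): δ = 33.29°  ✓
  (2,5): δ = 2.94°  ✓
  (3,4): δ = 127.49°  ·
  (3,5): δ = 97.14°  ·
  (4,5): δ = 149.65°  ·
antipodal pairs: 7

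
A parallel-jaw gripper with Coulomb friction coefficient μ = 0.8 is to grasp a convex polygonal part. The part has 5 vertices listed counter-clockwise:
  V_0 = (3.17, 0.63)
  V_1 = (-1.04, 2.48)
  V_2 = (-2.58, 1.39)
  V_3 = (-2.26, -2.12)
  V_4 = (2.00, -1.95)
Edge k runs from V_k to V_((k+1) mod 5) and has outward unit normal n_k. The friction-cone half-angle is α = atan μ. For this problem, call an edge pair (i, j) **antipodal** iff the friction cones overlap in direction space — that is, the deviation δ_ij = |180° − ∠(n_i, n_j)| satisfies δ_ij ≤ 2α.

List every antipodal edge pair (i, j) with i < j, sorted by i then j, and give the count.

count = 5; pairs: (0,2), (0,3), (1,3), (1,4), (2,4)

α = atan 0.8 = 38.66°;  2α = 77.32°
n_0 = (+0.4023, +0.9155)
n_1 = (-0.5777, +0.8162)
n_2 = (-0.9959, -0.0908)
n_3 = (+0.0399, -0.9992)
n_4 = (+0.9107, -0.4130)
  (0,1): δ = 120.99°  ·
  (0,2): δ = 61.07°  ✓
  (0,3): δ = 26.01°  ✓
  (0,4): δ = 89.33°  ·
  (1,2): δ = 120.08°  ·
  (1,3): δ = 33.01°  ✓
  (1,4): δ = 30.32°  ✓
  (2,3): δ = 92.92°  ·
  (2,4): δ = 29.60°  ✓
  (3,4): δ = 116.68°  ·
antipodal pairs: 5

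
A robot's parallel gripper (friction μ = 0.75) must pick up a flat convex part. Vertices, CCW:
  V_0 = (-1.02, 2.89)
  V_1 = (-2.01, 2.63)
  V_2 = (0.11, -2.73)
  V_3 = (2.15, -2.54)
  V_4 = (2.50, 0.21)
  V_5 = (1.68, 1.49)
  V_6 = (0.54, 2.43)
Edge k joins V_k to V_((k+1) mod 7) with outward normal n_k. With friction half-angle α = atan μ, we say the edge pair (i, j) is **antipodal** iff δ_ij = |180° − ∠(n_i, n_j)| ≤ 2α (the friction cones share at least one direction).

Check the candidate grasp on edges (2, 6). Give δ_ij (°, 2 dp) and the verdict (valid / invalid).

α = atan 0.75 = 36.87°;  2α = 73.74°
edge 2: e_2 = (+2.04, +0.19);  n_2 = (+0.0927, -0.9957)
edge 6: e_6 = (-1.56, +0.46);  n_6 = (+0.2828, +0.9592)
∠(n_2, n_6) = 158.25°
δ = |180° − 158.25°| = 21.75°
21.75° ≤ 2α = 73.74°  →  valid

δ = 21.75°, valid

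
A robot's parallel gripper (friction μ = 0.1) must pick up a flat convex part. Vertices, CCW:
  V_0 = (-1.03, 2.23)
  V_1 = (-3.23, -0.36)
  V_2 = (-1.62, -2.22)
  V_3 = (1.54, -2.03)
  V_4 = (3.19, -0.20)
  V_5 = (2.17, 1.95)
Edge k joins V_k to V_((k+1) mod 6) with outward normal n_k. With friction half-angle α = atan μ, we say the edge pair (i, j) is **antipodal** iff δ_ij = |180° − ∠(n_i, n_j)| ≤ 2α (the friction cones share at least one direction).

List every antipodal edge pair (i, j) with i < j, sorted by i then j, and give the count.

α = atan 0.1 = 5.71°;  2α = 11.42°
n_0 = (-0.7622, +0.6474)
n_1 = (-0.7561, -0.6545)
n_2 = (+0.0600, -0.9982)
n_3 = (+0.7427, -0.6696)
n_4 = (+0.9035, +0.4286)
n_5 = (+0.0872, +0.9962)
  (0,1): δ = 98.78°  ·
  (0,2): δ = 46.21°  ·
  (0,3): δ = 1.69°  ✓
  (0,4): δ = 65.73°  ·
  (0,5): δ = 125.34°  ·
  (1,2): δ = 127.44°  ·
  (1,3): δ = 82.92°  ·
  (1,4): δ = 15.50°  ·
  (1,5): δ = 44.12°  ·
  (2,3): δ = 135.48°  ·
  (2,4): δ = 68.06°  ·
  (2,5): δ = 8.44°  ✓
  (3,4): δ = 112.58°  ·
  (3,5): δ = 52.96°  ·
  (4,5): δ = 120.38°  ·
antipodal pairs: 2

count = 2; pairs: (0,3), (2,5)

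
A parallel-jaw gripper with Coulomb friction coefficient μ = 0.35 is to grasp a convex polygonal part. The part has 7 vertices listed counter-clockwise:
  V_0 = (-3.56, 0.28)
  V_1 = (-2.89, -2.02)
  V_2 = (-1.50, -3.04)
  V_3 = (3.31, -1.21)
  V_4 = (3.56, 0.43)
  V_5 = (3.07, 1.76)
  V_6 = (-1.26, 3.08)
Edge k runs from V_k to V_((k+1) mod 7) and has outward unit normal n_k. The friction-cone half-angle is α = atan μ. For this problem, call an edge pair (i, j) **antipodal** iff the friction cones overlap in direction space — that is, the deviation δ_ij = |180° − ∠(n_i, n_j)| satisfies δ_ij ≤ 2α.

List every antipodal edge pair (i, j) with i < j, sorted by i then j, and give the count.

α = atan 0.35 = 19.29°;  2α = 38.58°
n_0 = (-0.9601, -0.2797)
n_1 = (-0.5916, -0.8062)
n_2 = (+0.3556, -0.9346)
n_3 = (+0.9886, -0.1507)
n_4 = (+0.9383, +0.3457)
n_5 = (+0.2916, +0.9565)
n_6 = (-0.7727, +0.6347)
  (0,1): δ = 142.51°  ·
  (0,2): δ = 85.41°  ·
  (0,3): δ = 24.91°  ✓
  (0,4): δ = 3.98°  ✓
  (0,5): δ = 56.81°  ·
  (0,6): δ = 124.36°  ·
  (1,2): δ = 122.90°  ·
  (1,3): δ = 62.40°  ·
  (1,4): δ = 33.50°  ✓
  (1,5): δ = 19.32°  ✓
  (1,6): δ = 86.87°  ·
  (2,3): δ = 119.50°  ·
  (2,4): δ = 90.60°  ·
  (2,5): δ = 37.78°  ✓
  (2,6): δ = 29.77°  ✓
  (3,4): δ = 151.11°  ·
  (3,5): δ = 98.29°  ·
  (3,6): δ = 30.73°  ✓
  (4,5): δ = 127.18°  ·
  (4,6): δ = 59.63°  ·
  (5,6): δ = 112.45°  ·
antipodal pairs: 7

count = 7; pairs: (0,3), (0,4), (1,4), (1,5), (2,5), (2,6), (3,6)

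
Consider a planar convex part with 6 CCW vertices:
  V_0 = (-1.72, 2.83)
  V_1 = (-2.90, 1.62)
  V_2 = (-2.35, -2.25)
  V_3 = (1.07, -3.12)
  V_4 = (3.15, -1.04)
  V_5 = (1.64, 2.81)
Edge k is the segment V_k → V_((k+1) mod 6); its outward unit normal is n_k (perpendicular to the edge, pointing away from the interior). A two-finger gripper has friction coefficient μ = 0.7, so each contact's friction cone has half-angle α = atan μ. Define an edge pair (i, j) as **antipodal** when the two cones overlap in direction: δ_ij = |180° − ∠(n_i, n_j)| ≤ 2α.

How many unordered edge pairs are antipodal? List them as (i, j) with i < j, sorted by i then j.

count = 8; pairs: (0,2), (0,3), (0,4), (1,3), (1,4), (2,4), (2,5), (3,5)

α = atan 0.7 = 34.99°;  2α = 69.98°
n_0 = (-0.7159, +0.6982)
n_1 = (-0.9901, -0.1407)
n_2 = (-0.2465, -0.9691)
n_3 = (+0.7071, -0.7071)
n_4 = (+0.9310, +0.3651)
n_5 = (+0.0060, +1.0000)
  (0,1): δ = 127.63°  ·
  (0,2): δ = 59.99°  ✓
  (0,3): δ = 0.72°  ✓
  (0,4): δ = 65.70°  ✓
  (0,5): δ = 133.94°  ·
  (1,2): δ = 112.36°  ·
  (1,3): δ = 53.09°  ✓
  (1,4): δ = 13.33°  ✓
  (1,5): δ = 81.57°  ·
  (2,3): δ = 120.73°  ·
  (2,4): δ = 54.31°  ✓
  (2,5): δ = 13.93°  ✓
  (3,4): δ = 113.58°  ·
  (3,5): δ = 45.34°  ✓
  (4,5): δ = 111.76°  ·
antipodal pairs: 8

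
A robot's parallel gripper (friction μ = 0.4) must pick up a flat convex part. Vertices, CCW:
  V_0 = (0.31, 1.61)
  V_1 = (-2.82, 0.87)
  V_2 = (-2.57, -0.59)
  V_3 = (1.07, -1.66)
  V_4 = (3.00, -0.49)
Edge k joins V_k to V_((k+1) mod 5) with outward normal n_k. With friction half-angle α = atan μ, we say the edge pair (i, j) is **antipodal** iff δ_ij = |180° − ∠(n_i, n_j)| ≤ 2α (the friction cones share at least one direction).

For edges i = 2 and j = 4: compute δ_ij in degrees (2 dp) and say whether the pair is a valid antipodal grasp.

α = atan 0.4 = 21.80°;  2α = 43.60°
edge 2: e_2 = (+3.64, -1.07);  n_2 = (-0.2820, -0.9594)
edge 4: e_4 = (-2.69, +2.10);  n_4 = (+0.6154, +0.7882)
∠(n_2, n_4) = 158.40°
δ = |180° − 158.40°| = 21.60°
21.60° ≤ 2α = 43.60°  →  valid

δ = 21.60°, valid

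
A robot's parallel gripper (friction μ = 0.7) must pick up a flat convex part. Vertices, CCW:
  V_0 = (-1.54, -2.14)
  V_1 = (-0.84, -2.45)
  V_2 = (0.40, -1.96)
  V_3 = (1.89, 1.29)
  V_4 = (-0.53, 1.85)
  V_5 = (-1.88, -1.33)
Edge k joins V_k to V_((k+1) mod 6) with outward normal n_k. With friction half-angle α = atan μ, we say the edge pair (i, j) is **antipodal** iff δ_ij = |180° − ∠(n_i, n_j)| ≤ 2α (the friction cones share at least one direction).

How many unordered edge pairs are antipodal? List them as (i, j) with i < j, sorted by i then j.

count = 6; pairs: (0,3), (1,3), (1,4), (2,4), (2,5), (3,5)

α = atan 0.7 = 34.99°;  2α = 69.98°
n_0 = (-0.4049, -0.9143)
n_1 = (+0.3675, -0.9300)
n_2 = (+0.9090, -0.4168)
n_3 = (+0.2254, +0.9743)
n_4 = (-0.9205, +0.3908)
n_5 = (-0.9221, -0.3870)
  (0,1): δ = 134.55°  ·
  (0,2): δ = 90.74°  ·
  (0,3): δ = 10.86°  ✓
  (0,4): δ = 90.88°  ·
  (0,5): δ = 136.66°  ·
  (1,2): δ = 136.19°  ·
  (1,3): δ = 34.59°  ✓
  (1,4): δ = 45.44°  ✓
  (1,5): δ = 91.21°  ·
  (2,3): δ = 78.40°  ·
  (2,4): δ = 1.63°  ✓
  (2,5): δ = 47.40°  ✓
  (3,4): δ = 99.97°  ·
  (3,5): δ = 54.20°  ✓
  (4,5): δ = 134.23°  ·
antipodal pairs: 6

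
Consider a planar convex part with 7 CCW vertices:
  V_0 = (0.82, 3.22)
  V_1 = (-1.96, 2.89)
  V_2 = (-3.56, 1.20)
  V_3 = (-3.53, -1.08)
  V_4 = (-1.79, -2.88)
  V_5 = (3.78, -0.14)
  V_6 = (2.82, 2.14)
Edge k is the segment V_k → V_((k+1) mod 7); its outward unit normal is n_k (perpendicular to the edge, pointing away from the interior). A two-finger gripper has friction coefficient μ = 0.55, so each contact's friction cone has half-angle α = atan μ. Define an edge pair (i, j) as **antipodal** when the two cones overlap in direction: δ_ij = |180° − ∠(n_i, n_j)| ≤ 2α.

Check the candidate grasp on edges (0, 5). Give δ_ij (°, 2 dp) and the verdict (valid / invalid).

α = atan 0.55 = 28.81°;  2α = 57.62°
edge 0: e_0 = (-2.78, -0.33);  n_0 = (-0.1179, +0.9930)
edge 5: e_5 = (-0.96, +2.28);  n_5 = (+0.9216, +0.3881)
∠(n_0, n_5) = 73.94°
δ = |180° − 73.94°| = 106.06°
106.06° > 2α = 57.62°  →  invalid

δ = 106.06°, invalid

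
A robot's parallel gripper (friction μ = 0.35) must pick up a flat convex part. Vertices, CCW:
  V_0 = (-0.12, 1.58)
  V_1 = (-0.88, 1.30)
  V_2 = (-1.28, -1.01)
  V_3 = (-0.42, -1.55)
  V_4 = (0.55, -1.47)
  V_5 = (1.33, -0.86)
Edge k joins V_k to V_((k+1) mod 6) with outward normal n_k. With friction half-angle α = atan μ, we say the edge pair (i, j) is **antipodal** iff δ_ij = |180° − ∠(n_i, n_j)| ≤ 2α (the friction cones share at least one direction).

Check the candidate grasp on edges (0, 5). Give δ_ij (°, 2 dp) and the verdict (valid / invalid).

α = atan 0.35 = 19.29°;  2α = 38.58°
edge 0: e_0 = (-0.76, -0.28);  n_0 = (-0.3457, +0.9383)
edge 5: e_5 = (-1.45, +2.44);  n_5 = (+0.8597, +0.5109)
∠(n_0, n_5) = 79.50°
δ = |180° − 79.50°| = 100.50°
100.50° > 2α = 38.58°  →  invalid

δ = 100.50°, invalid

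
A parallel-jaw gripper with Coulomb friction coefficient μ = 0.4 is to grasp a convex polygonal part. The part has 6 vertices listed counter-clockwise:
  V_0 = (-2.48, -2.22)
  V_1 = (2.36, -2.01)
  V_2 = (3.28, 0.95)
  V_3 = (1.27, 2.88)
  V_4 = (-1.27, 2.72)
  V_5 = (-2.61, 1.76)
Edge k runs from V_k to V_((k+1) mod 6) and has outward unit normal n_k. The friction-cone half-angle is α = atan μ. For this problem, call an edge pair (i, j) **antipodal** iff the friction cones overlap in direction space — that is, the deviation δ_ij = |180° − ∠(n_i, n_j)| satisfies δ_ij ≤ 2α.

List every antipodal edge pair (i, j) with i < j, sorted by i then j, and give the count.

count = 4; pairs: (0,3), (0,4), (1,4), (1,5)

α = atan 0.4 = 21.80°;  2α = 43.60°
n_0 = (+0.0433, -0.9991)
n_1 = (+0.9549, -0.2968)
n_2 = (+0.6926, +0.7213)
n_3 = (-0.0629, +0.9980)
n_4 = (-0.5824, +0.8129)
n_5 = (-0.9995, -0.0326)
  (0,1): δ = 109.75°  ·
  (0,2): δ = 46.32°  ·
  (0,3): δ = 1.12°  ✓
  (0,4): δ = 33.13°  ✓
  (0,5): δ = 89.39°  ·
  (1,2): δ = 116.57°  ·
  (1,3): δ = 69.13°  ·
  (1,4): δ = 37.12°  ✓
  (1,5): δ = 19.14°  ✓
  (2,3): δ = 132.56°  ·
  (2,4): δ = 100.54°  ·
  (2,5): δ = 44.29°  ·
  (3,4): δ = 147.99°  ·
  (3,5): δ = 91.73°  ·
  (4,5): δ = 123.75°  ·
antipodal pairs: 4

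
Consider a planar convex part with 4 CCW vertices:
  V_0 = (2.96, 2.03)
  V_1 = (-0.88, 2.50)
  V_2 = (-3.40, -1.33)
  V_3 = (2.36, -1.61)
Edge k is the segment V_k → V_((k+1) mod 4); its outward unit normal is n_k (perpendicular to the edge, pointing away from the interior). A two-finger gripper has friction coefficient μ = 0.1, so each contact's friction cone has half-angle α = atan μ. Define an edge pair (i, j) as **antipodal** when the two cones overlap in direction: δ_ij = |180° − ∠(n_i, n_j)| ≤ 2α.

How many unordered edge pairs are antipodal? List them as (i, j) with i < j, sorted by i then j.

α = atan 0.1 = 5.71°;  2α = 11.42°
n_0 = (+0.1215, +0.9926)
n_1 = (-0.8354, +0.5497)
n_2 = (-0.0486, -0.9988)
n_3 = (+0.9867, -0.1626)
  (0,1): δ = 116.37°  ·
  (0,2): δ = 4.20°  ✓
  (0,3): δ = 87.62°  ·
  (1,2): δ = 59.44°  ·
  (1,3): δ = 23.98°  ·
  (2,3): δ = 96.58°  ·
antipodal pairs: 1

count = 1; pairs: (0,2)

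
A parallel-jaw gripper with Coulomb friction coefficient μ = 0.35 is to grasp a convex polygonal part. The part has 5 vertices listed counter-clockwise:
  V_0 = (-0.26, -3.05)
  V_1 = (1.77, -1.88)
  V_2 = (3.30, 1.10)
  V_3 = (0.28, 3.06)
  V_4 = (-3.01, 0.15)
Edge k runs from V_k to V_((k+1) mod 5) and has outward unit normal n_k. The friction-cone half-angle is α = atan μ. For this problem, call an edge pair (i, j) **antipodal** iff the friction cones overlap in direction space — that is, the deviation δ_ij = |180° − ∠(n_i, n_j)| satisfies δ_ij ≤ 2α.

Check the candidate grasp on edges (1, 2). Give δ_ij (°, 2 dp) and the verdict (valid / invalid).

δ = 95.81°, invalid

α = atan 0.35 = 19.29°;  2α = 38.58°
edge 1: e_1 = (+1.53, +2.98);  n_1 = (+0.8896, -0.4567)
edge 2: e_2 = (-3.02, +1.96);  n_2 = (+0.5444, +0.8388)
∠(n_1, n_2) = 84.19°
δ = |180° − 84.19°| = 95.81°
95.81° > 2α = 38.58°  →  invalid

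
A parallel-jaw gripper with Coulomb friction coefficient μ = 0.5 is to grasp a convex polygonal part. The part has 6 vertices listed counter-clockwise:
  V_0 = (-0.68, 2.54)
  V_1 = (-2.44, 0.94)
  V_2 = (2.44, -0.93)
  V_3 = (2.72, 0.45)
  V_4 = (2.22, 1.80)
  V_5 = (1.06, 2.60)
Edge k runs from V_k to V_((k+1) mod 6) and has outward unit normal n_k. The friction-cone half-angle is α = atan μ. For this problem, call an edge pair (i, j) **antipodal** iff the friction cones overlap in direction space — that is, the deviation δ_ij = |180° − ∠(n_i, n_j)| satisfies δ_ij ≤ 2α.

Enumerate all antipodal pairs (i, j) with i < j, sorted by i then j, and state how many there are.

α = atan 0.5 = 26.57°;  2α = 53.13°
n_0 = (-0.6727, +0.7399)
n_1 = (-0.3578, -0.9338)
n_2 = (+0.9800, -0.1988)
n_3 = (+0.9377, +0.3473)
n_4 = (+0.5677, +0.8232)
n_5 = (-0.0345, +0.9994)
  (0,1): δ = 63.24°  ·
  (0,2): δ = 36.26°  ✓
  (0,3): δ = 68.05°  ·
  (0,4): δ = 103.13°  ·
  (0,5): δ = 139.70°  ·
  (1,2): δ = 80.50°  ·
  (1,3): δ = 48.71°  ✓
  (1,4): δ = 13.63°  ✓
  (1,5): δ = 22.94°  ✓
  (2,3): δ = 148.21°  ·
  (2,4): δ = 113.12°  ·
  (2,5): δ = 76.56°  ·
  (3,4): δ = 144.92°  ·
  (3,5): δ = 108.35°  ·
  (4,5): δ = 143.43°  ·
antipodal pairs: 4

count = 4; pairs: (0,2), (1,3), (1,4), (1,5)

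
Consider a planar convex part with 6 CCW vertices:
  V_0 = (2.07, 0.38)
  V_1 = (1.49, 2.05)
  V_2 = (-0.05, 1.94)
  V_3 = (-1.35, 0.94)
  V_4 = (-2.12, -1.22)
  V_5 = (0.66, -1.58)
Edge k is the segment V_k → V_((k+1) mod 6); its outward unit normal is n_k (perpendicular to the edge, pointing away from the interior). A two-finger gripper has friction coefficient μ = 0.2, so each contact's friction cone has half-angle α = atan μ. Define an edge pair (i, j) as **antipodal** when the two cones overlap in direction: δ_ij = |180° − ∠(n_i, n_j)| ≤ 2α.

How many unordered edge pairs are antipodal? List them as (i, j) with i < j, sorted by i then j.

α = atan 0.2 = 11.31°;  2α = 22.62°
n_0 = (+0.9446, +0.3281)
n_1 = (-0.0712, +0.9975)
n_2 = (-0.6097, +0.7926)
n_3 = (-0.9419, +0.3358)
n_4 = (-0.1284, -0.9917)
n_5 = (+0.8118, -0.5840)
  (0,1): δ = 105.07°  ·
  (0,2): δ = 71.58°  ·
  (0,3): δ = 38.77°  ·
  (0,4): δ = 63.47°  ·
  (0,5): δ = 125.12°  ·
  (1,2): δ = 146.52°  ·
  (1,3): δ = 113.71°  ·
  (1,4): δ = 11.46°  ✓
  (1,5): δ = 50.18°  ·
  (2,3): δ = 147.19°  ·
  (2,4): δ = 44.95°  ·
  (2,5): δ = 16.70°  ✓
  (3,4): δ = 77.76°  ·
  (3,5): δ = 16.11°  ✓
  (4,5): δ = 118.35°  ·
antipodal pairs: 3

count = 3; pairs: (1,4), (2,5), (3,5)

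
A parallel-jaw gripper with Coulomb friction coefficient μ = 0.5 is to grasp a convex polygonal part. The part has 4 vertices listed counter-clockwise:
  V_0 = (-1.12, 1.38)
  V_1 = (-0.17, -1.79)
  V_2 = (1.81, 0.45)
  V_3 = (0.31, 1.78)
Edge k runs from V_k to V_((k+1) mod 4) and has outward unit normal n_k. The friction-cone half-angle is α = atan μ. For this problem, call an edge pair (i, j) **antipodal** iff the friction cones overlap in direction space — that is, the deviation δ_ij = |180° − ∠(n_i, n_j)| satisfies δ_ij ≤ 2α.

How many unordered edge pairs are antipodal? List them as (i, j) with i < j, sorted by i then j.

α = atan 0.5 = 26.57°;  2α = 53.13°
n_0 = (-0.9579, -0.2871)
n_1 = (+0.7493, -0.6623)
n_2 = (+0.6634, +0.7482)
n_3 = (-0.2694, +0.9630)
  (0,1): δ = 58.16°  ·
  (0,2): δ = 31.76°  ✓
  (0,3): δ = 88.94°  ·
  (1,2): δ = 90.09°  ·
  (1,3): δ = 32.90°  ✓
  (2,3): δ = 122.81°  ·
antipodal pairs: 2

count = 2; pairs: (0,2), (1,3)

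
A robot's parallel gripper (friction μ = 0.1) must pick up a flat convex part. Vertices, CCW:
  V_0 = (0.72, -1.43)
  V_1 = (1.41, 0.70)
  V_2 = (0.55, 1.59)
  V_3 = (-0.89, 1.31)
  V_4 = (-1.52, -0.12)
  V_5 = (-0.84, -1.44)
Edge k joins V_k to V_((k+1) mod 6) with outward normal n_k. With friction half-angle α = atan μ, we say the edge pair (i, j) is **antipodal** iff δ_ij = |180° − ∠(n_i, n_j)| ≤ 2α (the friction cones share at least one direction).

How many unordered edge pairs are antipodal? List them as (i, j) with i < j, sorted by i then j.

α = atan 0.1 = 5.71°;  2α = 11.42°
n_0 = (+0.9513, -0.3082)
n_1 = (+0.7191, +0.6949)
n_2 = (-0.1909, +0.9816)
n_3 = (-0.9151, +0.4032)
n_4 = (-0.8890, -0.4580)
n_5 = (+0.0064, -1.0000)
  (0,1): δ = 118.03°  ·
  (0,2): δ = 61.05°  ·
  (0,3): δ = 5.83°  ✓
  (0,4): δ = 45.20°  ·
  (0,5): δ = 108.32°  ·
  (1,2): δ = 123.01°  ·
  (1,3): δ = 67.79°  ·
  (1,4): δ = 16.76°  ·
  (1,5): δ = 46.35°  ·
  (2,3): δ = 124.78°  ·
  (2,4): δ = 73.75°  ·
  (2,5): δ = 10.64°  ✓
  (3,4): δ = 128.97°  ·
  (3,5): δ = 65.86°  ·
  (4,5): δ = 116.89°  ·
antipodal pairs: 2

count = 2; pairs: (0,3), (2,5)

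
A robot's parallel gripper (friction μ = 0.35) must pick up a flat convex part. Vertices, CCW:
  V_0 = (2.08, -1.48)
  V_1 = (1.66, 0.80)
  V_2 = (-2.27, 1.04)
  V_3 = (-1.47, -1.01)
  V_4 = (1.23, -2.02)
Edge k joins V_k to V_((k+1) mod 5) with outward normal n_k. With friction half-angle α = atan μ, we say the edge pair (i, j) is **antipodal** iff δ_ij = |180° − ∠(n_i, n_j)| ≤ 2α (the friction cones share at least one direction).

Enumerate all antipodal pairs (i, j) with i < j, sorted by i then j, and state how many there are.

count = 3; pairs: (0,2), (1,3), (1,4)

α = atan 0.35 = 19.29°;  2α = 38.58°
n_0 = (+0.9835, +0.1812)
n_1 = (+0.0610, +0.9981)
n_2 = (-0.9316, -0.3635)
n_3 = (-0.3504, -0.9366)
n_4 = (+0.5362, -0.8441)
  (0,1): δ = 103.93°  ·
  (0,2): δ = 10.88°  ✓
  (0,3): δ = 59.05°  ·
  (0,4): δ = 111.99°  ·
  (1,2): δ = 65.19°  ·
  (1,3): δ = 17.01°  ✓
  (1,4): δ = 35.92°  ✓
  (2,3): δ = 131.83°  ·
  (2,4): δ = 78.89°  ·
  (3,4): δ = 127.06°  ·
antipodal pairs: 3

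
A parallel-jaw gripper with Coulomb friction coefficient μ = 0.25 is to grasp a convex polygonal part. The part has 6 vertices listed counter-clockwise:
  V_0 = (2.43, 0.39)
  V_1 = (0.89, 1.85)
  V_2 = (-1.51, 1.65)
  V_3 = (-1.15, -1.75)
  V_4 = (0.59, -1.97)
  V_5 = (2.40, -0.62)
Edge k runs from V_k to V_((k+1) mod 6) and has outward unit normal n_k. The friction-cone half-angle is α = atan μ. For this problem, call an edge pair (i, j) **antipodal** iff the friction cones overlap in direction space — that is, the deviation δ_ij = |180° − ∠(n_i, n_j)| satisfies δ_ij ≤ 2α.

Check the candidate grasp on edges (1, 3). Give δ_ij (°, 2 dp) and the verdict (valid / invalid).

δ = 11.97°, valid

α = atan 0.25 = 14.04°;  2α = 28.07°
edge 1: e_1 = (-2.40, -0.20);  n_1 = (-0.0830, +0.9965)
edge 3: e_3 = (+1.74, -0.22);  n_3 = (-0.1254, -0.9921)
∠(n_1, n_3) = 168.03°
δ = |180° − 168.03°| = 11.97°
11.97° ≤ 2α = 28.07°  →  valid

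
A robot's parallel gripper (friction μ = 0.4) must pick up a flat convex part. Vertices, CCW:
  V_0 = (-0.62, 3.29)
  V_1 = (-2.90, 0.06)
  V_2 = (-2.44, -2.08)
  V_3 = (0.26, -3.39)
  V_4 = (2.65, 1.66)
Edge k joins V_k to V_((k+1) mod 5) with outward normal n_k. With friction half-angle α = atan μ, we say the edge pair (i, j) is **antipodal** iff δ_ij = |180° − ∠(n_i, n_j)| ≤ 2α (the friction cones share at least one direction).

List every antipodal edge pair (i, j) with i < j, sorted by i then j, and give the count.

count = 3; pairs: (0,3), (1,3), (2,4)

α = atan 0.4 = 21.80°;  2α = 43.60°
n_0 = (-0.8170, +0.5767)
n_1 = (-0.9777, -0.2102)
n_2 = (-0.4365, -0.8997)
n_3 = (+0.9039, -0.4278)
n_4 = (+0.4461, +0.8950)
  (0,1): δ = 132.65°  ·
  (0,2): δ = 80.66°  ·
  (0,3): δ = 9.89°  ✓
  (0,4): δ = 98.72°  ·
  (1,2): δ = 128.01°  ·
  (1,3): δ = 37.46°  ✓
  (1,4): δ = 51.37°  ·
  (2,3): δ = 89.44°  ·
  (2,4): δ = 0.61°  ✓
  (3,4): δ = 91.17°  ·
antipodal pairs: 3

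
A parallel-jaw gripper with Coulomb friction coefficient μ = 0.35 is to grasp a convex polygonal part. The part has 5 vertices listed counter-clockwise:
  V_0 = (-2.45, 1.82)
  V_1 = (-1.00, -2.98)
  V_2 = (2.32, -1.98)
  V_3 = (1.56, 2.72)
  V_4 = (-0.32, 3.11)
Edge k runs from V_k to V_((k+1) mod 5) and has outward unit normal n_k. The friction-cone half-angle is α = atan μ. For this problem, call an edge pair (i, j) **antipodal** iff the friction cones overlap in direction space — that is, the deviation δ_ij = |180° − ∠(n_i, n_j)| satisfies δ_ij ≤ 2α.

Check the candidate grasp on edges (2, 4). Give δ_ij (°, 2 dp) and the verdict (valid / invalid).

δ = 67.98°, invalid

α = atan 0.35 = 19.29°;  2α = 38.58°
edge 2: e_2 = (-0.76, +4.70);  n_2 = (+0.9872, +0.1596)
edge 4: e_4 = (-2.13, -1.29);  n_4 = (-0.5180, +0.8554)
∠(n_2, n_4) = 112.02°
δ = |180° − 112.02°| = 67.98°
67.98° > 2α = 38.58°  →  invalid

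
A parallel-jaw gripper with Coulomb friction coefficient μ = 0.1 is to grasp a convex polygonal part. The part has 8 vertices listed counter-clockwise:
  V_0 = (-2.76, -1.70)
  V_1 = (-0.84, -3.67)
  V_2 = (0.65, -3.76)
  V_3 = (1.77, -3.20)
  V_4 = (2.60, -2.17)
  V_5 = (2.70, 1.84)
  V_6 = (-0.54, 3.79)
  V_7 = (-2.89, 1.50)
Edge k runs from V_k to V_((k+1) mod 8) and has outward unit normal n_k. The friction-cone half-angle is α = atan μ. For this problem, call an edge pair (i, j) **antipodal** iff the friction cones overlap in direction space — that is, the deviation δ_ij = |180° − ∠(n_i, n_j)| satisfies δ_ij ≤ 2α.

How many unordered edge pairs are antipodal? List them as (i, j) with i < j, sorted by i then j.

α = atan 0.1 = 5.71°;  2α = 11.42°
n_0 = (-0.7161, -0.6980)
n_1 = (-0.0603, -0.9982)
n_2 = (+0.4472, -0.8944)
n_3 = (+0.7787, -0.6275)
n_4 = (+0.9997, -0.0249)
n_5 = (+0.5157, +0.8568)
n_6 = (-0.6979, +0.7162)
n_7 = (-0.9992, -0.0406)
  (0,1): δ = 137.72°  ·
  (0,2): δ = 107.70°  ·
  (0,3): δ = 83.13°  ·
  (0,4): δ = 45.69°  ·
  (0,5): δ = 14.69°  ·
  (0,6): δ = 90.00°  ·
  (0,7): δ = 138.06°  ·
  (1,2): δ = 149.98°  ·
  (1,3): δ = 125.41°  ·
  (1,4): δ = 87.97°  ·
  (1,5): δ = 27.59°  ·
  (1,6): δ = 47.72°  ·
  (1,7): δ = 95.78°  ·
  (2,3): δ = 155.43°  ·
  (2,4): δ = 117.99°  ·
  (2,5): δ = 57.61°  ·
  (2,6): δ = 17.69°  ·
  (2,7): δ = 65.76°  ·
  (3,4): δ = 142.57°  ·
  (3,5): δ = 82.18°  ·
  (3,6): δ = 6.88°  ✓
  (3,7): δ = 41.19°  ·
  (4,5): δ = 119.61°  ·
  (4,6): δ = 44.31°  ·
  (4,7): δ = 3.75°  ✓
  (5,6): δ = 104.70°  ·
  (5,7): δ = 56.63°  ·
  (6,7): δ = 131.93°  ·
antipodal pairs: 2

count = 2; pairs: (3,6), (4,7)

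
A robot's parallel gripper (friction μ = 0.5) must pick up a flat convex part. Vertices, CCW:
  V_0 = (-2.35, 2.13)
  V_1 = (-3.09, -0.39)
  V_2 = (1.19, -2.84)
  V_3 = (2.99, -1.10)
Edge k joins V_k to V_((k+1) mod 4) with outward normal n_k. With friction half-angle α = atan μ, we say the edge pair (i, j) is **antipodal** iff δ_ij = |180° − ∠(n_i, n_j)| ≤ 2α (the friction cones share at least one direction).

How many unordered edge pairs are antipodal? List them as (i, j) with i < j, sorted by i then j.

count = 2; pairs: (0,2), (1,3)

α = atan 0.5 = 26.57°;  2α = 53.13°
n_0 = (-0.9595, +0.2818)
n_1 = (-0.4968, -0.8679)
n_2 = (+0.6950, -0.7190)
n_3 = (+0.5176, +0.8556)
  (0,1): δ = 103.42°  ·
  (0,2): δ = 29.61°  ✓
  (0,3): δ = 75.20°  ·
  (1,2): δ = 106.18°  ·
  (1,3): δ = 1.38°  ✓
  (2,3): δ = 75.20°  ·
antipodal pairs: 2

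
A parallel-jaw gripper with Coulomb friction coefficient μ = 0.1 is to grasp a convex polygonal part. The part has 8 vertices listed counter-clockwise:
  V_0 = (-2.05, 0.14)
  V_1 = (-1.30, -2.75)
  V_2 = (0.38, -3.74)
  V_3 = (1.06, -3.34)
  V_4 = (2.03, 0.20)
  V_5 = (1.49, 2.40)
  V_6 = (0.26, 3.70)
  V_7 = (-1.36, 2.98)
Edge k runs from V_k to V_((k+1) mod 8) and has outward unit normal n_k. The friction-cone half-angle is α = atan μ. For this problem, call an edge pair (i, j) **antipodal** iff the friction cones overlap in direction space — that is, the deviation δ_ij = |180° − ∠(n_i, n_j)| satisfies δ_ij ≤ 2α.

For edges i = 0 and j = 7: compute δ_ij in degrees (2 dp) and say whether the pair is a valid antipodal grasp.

δ = 151.80°, invalid

α = atan 0.1 = 5.71°;  2α = 11.42°
edge 0: e_0 = (+0.75, -2.89);  n_0 = (-0.9679, -0.2512)
edge 7: e_7 = (-0.69, -2.84);  n_7 = (-0.9717, +0.2361)
∠(n_0, n_7) = 28.20°
δ = |180° − 28.20°| = 151.80°
151.80° > 2α = 11.42°  →  invalid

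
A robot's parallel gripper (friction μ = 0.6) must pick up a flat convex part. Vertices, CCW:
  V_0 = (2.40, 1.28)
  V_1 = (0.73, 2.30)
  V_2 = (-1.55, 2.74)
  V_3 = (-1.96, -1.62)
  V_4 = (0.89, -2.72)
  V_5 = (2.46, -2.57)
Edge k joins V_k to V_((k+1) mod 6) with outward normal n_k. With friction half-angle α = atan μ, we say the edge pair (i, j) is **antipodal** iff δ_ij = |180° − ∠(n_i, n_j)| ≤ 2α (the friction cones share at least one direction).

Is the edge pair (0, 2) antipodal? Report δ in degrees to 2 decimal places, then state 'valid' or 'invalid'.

α = atan 0.6 = 30.96°;  2α = 61.93°
edge 0: e_0 = (-1.67, +1.02);  n_0 = (+0.5212, +0.8534)
edge 2: e_2 = (-0.41, -4.36);  n_2 = (-0.9956, +0.0936)
∠(n_0, n_2) = 116.04°
δ = |180° − 116.04°| = 63.96°
63.96° > 2α = 61.93°  →  invalid

δ = 63.96°, invalid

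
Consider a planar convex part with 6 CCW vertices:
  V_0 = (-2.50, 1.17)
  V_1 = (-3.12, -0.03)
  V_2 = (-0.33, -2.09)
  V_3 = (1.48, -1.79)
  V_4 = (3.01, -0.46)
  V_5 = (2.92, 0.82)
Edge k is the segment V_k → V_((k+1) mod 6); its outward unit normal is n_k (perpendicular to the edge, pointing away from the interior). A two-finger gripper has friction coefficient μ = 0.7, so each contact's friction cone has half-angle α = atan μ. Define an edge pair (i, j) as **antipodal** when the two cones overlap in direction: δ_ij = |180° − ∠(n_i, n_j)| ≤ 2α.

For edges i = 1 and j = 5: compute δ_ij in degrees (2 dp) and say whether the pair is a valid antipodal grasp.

δ = 32.75°, valid

α = atan 0.7 = 34.99°;  2α = 69.98°
edge 1: e_1 = (+2.79, -2.06);  n_1 = (-0.5940, -0.8045)
edge 5: e_5 = (-5.42, +0.35);  n_5 = (+0.0644, +0.9979)
∠(n_1, n_5) = 147.25°
δ = |180° − 147.25°| = 32.75°
32.75° ≤ 2α = 69.98°  →  valid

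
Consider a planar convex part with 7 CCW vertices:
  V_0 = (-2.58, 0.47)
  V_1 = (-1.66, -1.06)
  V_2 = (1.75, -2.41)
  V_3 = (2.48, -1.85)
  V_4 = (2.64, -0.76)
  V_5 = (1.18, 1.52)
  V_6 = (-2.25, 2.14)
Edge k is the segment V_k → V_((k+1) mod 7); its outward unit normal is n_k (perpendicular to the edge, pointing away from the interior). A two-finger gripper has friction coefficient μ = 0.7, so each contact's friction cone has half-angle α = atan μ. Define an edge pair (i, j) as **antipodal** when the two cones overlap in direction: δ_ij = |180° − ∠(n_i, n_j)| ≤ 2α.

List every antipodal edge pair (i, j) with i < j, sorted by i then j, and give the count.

α = atan 0.7 = 34.99°;  2α = 69.98°
n_0 = (-0.8570, -0.5153)
n_1 = (-0.3681, -0.9298)
n_2 = (+0.6087, -0.7934)
n_3 = (+0.9894, -0.1452)
n_4 = (+0.8421, +0.5393)
n_5 = (+0.1779, +0.9841)
n_6 = (-0.9810, +0.1939)
  (0,1): δ = 142.62°  ·
  (0,2): δ = 83.53°  ·
  (0,3): δ = 39.37°  ✓
  (0,4): δ = 1.61°  ✓
  (0,5): δ = 48.74°  ✓
  (0,6): δ = 137.80°  ·
  (1,2): δ = 120.91°  ·
  (1,3): δ = 76.75°  ·
  (1,4): δ = 35.77°  ✓
  (1,5): δ = 11.35°  ✓
  (1,6): δ = 100.42°  ·
  (2,3): δ = 135.84°  ·
  (2,4): δ = 94.86°  ·
  (2,5): δ = 47.74°  ✓
  (2,6): δ = 41.33°  ✓
  (3,4): δ = 139.02°  ·
  (3,5): δ = 91.90°  ·
  (3,6): δ = 2.83°  ✓
  (4,5): δ = 132.88°  ·
  (4,6): δ = 43.81°  ✓
  (5,6): δ = 90.93°  ·
antipodal pairs: 9

count = 9; pairs: (0,3), (0,4), (0,5), (1,4), (1,5), (2,5), (2,6), (3,6), (4,6)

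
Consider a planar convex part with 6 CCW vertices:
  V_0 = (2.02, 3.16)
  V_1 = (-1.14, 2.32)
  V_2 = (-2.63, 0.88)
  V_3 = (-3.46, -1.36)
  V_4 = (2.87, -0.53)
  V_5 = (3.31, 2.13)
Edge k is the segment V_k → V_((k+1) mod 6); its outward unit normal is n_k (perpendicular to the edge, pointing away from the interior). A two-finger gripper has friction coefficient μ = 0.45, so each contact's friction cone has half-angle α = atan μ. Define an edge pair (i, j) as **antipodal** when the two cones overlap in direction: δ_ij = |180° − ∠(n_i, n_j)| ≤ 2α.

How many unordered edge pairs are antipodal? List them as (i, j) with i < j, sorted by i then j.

α = atan 0.45 = 24.23°;  2α = 48.46°
n_0 = (-0.2569, +0.9664)
n_1 = (-0.6949, +0.7191)
n_2 = (-0.9377, +0.3475)
n_3 = (+0.1300, -0.9915)
n_4 = (+0.9866, -0.1632)
n_5 = (+0.6240, +0.7815)
  (0,1): δ = 150.86°  ·
  (0,2): δ = 125.22°  ·
  (0,3): δ = 7.42°  ✓
  (0,4): δ = 65.72°  ·
  (0,5): δ = 126.51°  ·
  (1,2): δ = 154.35°  ·
  (1,3): δ = 36.55°  ✓
  (1,4): δ = 36.59°  ✓
  (1,5): δ = 97.37°  ·
  (2,3): δ = 62.20°  ·
  (2,4): δ = 10.94°  ✓
  (2,5): δ = 71.73°  ·
  (3,4): δ = 106.86°  ·
  (3,5): δ = 46.08°  ✓
  (4,5): δ = 119.21°  ·
antipodal pairs: 5

count = 5; pairs: (0,3), (1,3), (1,4), (2,4), (3,5)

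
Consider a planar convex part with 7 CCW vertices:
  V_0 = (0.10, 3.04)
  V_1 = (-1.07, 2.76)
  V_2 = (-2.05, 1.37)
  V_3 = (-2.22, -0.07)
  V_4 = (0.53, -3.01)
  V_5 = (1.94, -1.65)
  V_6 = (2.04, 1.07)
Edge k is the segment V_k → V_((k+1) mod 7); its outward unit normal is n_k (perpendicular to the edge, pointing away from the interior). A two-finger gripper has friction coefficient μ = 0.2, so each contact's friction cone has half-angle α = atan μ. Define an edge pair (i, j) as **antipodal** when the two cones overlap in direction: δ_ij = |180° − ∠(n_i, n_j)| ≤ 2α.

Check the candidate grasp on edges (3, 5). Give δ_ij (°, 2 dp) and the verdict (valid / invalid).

α = atan 0.2 = 11.31°;  2α = 22.62°
edge 3: e_3 = (+2.75, -2.94);  n_3 = (-0.7303, -0.6831)
edge 5: e_5 = (+0.10, +2.72);  n_5 = (+0.9993, -0.0367)
∠(n_3, n_5) = 134.81°
δ = |180° − 134.81°| = 45.19°
45.19° > 2α = 22.62°  →  invalid

δ = 45.19°, invalid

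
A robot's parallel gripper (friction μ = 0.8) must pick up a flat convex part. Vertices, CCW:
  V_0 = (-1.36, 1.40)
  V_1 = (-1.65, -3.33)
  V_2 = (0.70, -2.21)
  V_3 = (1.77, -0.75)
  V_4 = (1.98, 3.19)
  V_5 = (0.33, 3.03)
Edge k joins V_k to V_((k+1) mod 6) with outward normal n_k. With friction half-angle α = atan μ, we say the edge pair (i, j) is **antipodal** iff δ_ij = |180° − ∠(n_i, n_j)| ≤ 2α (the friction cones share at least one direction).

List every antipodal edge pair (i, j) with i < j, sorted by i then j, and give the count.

count = 8; pairs: (0,1), (0,2), (0,3), (1,4), (1,5), (2,4), (2,5), (3,5)

α = atan 0.8 = 38.66°;  2α = 77.32°
n_0 = (-0.9981, +0.0612)
n_1 = (+0.4302, -0.9027)
n_2 = (+0.8066, -0.5911)
n_3 = (+0.9986, -0.0532)
n_4 = (-0.0965, +0.9953)
n_5 = (-0.6942, +0.7198)
  (0,1): δ = 61.01°  ✓
  (0,2): δ = 32.73°  ✓
  (0,3): δ = 0.46°  ✓
  (0,4): δ = 99.05°  ·
  (0,5): δ = 137.47°  ·
  (1,2): δ = 151.72°  ·
  (1,3): δ = 118.53°  ·
  (1,4): δ = 19.94°  ✓
  (1,5): δ = 18.48°  ✓
  (2,3): δ = 146.81°  ·
  (2,4): δ = 48.22°  ✓
  (2,5): δ = 9.80°  ✓
  (3,4): δ = 81.41°  ·
  (3,5): δ = 42.98°  ✓
  (4,5): δ = 141.57°  ·
antipodal pairs: 8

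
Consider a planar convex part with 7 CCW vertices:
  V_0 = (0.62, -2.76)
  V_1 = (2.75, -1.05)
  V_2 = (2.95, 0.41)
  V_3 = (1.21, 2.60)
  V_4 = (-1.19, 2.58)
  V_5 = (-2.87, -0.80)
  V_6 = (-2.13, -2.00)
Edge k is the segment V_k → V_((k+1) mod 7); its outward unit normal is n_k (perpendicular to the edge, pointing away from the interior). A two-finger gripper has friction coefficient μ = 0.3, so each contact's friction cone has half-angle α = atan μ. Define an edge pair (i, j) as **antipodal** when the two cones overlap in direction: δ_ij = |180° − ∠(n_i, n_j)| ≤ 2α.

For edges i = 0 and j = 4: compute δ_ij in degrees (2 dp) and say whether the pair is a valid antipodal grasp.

α = atan 0.3 = 16.70°;  2α = 33.40°
edge 0: e_0 = (+2.13, +1.71);  n_0 = (+0.6260, -0.7798)
edge 4: e_4 = (-1.68, -3.38);  n_4 = (-0.8955, +0.4451)
∠(n_0, n_4) = 155.19°
δ = |180° − 155.19°| = 24.81°
24.81° ≤ 2α = 33.40°  →  valid

δ = 24.81°, valid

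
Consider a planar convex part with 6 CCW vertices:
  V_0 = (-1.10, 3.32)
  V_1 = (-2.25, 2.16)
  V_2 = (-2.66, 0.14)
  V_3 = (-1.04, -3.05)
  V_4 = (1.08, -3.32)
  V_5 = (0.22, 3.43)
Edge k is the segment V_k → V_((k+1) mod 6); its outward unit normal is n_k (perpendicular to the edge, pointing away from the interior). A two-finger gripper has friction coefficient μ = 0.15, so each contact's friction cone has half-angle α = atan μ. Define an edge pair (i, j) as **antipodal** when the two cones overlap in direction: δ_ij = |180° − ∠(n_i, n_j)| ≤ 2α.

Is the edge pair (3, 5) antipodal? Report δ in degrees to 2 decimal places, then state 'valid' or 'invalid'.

δ = 12.02°, valid

α = atan 0.15 = 8.53°;  2α = 17.06°
edge 3: e_3 = (+2.12, -0.27);  n_3 = (-0.1263, -0.9920)
edge 5: e_5 = (-1.32, -0.11);  n_5 = (-0.0830, +0.9965)
∠(n_3, n_5) = 167.98°
δ = |180° − 167.98°| = 12.02°
12.02° ≤ 2α = 17.06°  →  valid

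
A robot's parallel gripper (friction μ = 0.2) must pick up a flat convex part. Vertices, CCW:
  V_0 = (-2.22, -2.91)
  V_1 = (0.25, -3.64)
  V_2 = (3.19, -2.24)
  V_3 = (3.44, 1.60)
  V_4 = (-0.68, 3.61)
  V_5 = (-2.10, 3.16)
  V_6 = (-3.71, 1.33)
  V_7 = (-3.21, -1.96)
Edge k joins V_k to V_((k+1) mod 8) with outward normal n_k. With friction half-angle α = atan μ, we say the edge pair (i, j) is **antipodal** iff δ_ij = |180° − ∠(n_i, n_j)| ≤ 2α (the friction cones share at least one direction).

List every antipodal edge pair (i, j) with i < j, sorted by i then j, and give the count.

count = 4; pairs: (0,3), (1,4), (2,6), (3,7)

α = atan 0.2 = 11.31°;  2α = 22.62°
n_0 = (-0.2834, -0.9590)
n_1 = (+0.4299, -0.9029)
n_2 = (+0.9979, -0.0650)
n_3 = (+0.4385, +0.8987)
n_4 = (-0.3021, +0.9533)
n_5 = (-0.7508, +0.6605)
n_6 = (-0.9886, -0.1503)
n_7 = (-0.6924, -0.7215)
  (0,1): δ = 138.07°  ·
  (0,2): δ = 77.26°  ·
  (0,3): δ = 9.54°  ✓
  (0,4): δ = 34.05°  ·
  (0,5): δ = 65.12°  ·
  (0,6): δ = 115.11°  ·
  (0,7): δ = 152.65°  ·
  (1,2): δ = 119.19°  ·
  (1,3): δ = 51.47°  ·
  (1,4): δ = 7.88°  ✓
  (1,5): δ = 23.20°  ·
  (1,6): δ = 73.18°  ·
  (1,7): δ = 110.72°  ·
  (2,3): δ = 112.28°  ·
  (2,4): δ = 68.69°  ·
  (2,5): δ = 37.62°  ·
  (2,6): δ = 12.37°  ✓
  (2,7): δ = 49.91°  ·
  (3,4): δ = 136.41°  ·
  (3,5): δ = 105.33°  ·
  (3,6): δ = 55.35°  ·
  (3,7): δ = 17.81°  ✓
  (4,5): δ = 148.92°  ·
  (4,6): δ = 98.94°  ·
  (4,7): δ = 61.40°  ·
  (5,6): δ = 130.02°  ·
  (5,7): δ = 92.48°  ·
  (6,7): δ = 142.46°  ·
antipodal pairs: 4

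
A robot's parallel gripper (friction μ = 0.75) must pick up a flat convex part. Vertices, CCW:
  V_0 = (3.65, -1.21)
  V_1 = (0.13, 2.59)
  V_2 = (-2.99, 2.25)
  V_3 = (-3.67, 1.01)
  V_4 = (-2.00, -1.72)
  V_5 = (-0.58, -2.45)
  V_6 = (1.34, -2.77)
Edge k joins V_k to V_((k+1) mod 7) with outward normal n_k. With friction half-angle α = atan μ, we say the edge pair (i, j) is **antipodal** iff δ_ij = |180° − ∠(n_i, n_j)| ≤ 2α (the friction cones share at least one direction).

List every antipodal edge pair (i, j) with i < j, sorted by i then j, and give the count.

α = atan 0.75 = 36.87°;  2α = 73.74°
n_0 = (+0.7336, +0.6796)
n_1 = (-0.1083, +0.9941)
n_2 = (-0.8768, +0.4808)
n_3 = (-0.8531, -0.5218)
n_4 = (-0.4572, -0.8894)
n_5 = (-0.1644, -0.9864)
n_6 = (+0.5597, -0.8287)
  (0,1): δ = 126.59°  ·
  (0,2): δ = 71.55°  ✓
  (0,3): δ = 11.35°  ✓
  (0,4): δ = 19.98°  ✓
  (0,5): δ = 37.73°  ✓
  (0,6): δ = 81.22°  ·
  (1,2): δ = 124.96°  ·
  (1,3): δ = 64.76°  ✓
  (1,4): δ = 33.43°  ✓
  (1,5): δ = 15.68°  ✓
  (1,6): δ = 27.81°  ✓
  (2,3): δ = 119.81°  ·
  (2,4): δ = 88.47°  ·
  (2,5): δ = 70.72°  ✓
  (2,6): δ = 27.23°  ✓
  (3,4): δ = 148.66°  ·
  (3,5): δ = 130.92°  ·
  (3,6): δ = 87.42°  ·
  (4,5): δ = 162.26°  ·
  (4,6): δ = 118.76°  ·
  (5,6): δ = 136.51°  ·
antipodal pairs: 10

count = 10; pairs: (0,2), (0,3), (0,4), (0,5), (1,3), (1,4), (1,5), (1,6), (2,5), (2,6)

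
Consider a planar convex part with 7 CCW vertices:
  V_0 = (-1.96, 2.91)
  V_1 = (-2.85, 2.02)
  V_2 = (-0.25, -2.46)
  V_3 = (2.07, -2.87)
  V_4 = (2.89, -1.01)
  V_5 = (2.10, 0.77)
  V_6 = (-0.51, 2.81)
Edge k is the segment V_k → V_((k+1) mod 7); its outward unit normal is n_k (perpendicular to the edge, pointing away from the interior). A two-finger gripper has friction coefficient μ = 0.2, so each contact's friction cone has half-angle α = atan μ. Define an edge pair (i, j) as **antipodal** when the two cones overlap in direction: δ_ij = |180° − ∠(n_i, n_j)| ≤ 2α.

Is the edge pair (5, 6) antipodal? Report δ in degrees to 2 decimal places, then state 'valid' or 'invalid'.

α = atan 0.2 = 11.31°;  2α = 22.62°
edge 5: e_5 = (-2.61, +2.04);  n_5 = (+0.6158, +0.7879)
edge 6: e_6 = (-1.45, +0.10);  n_6 = (+0.0688, +0.9976)
∠(n_5, n_6) = 34.07°
δ = |180° − 34.07°| = 145.93°
145.93° > 2α = 22.62°  →  invalid

δ = 145.93°, invalid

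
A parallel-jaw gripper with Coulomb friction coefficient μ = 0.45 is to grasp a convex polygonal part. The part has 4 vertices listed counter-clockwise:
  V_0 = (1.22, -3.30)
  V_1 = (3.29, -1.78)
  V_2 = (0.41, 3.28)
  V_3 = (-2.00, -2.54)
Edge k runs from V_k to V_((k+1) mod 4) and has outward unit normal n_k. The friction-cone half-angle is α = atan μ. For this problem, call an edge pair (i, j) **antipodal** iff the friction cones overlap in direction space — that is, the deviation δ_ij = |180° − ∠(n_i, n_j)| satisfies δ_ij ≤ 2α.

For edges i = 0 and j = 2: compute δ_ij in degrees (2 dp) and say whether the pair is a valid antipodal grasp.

α = atan 0.45 = 24.23°;  2α = 48.46°
edge 0: e_0 = (+2.07, +1.52);  n_0 = (+0.5919, -0.8060)
edge 2: e_2 = (-2.41, -5.82);  n_2 = (-0.9239, +0.3826)
∠(n_0, n_2) = 148.78°
δ = |180° − 148.78°| = 31.22°
31.22° ≤ 2α = 48.46°  →  valid

δ = 31.22°, valid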